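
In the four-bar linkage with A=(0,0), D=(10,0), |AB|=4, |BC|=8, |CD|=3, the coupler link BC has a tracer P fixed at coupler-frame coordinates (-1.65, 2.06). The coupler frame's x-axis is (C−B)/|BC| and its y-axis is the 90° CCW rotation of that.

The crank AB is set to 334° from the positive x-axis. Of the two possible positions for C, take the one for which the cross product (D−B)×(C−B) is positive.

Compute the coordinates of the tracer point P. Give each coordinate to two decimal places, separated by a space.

A=(0,0), D=(10.00,0)
B = A + 4.00·(cos334°, sin334°) = (3.5952, -1.7535)
|BD| = 6.6405
circle(B,8.00) ∩ circle(D,3.00): a=7.4615, h=2.8855
  candidates: C₊=(10.0299,2.9999) cross=19.161; C₋=(11.5538,-2.5663) cross=-19.161
  mode + wants cross > 0 → take C=(10.0299,2.9999) (cross=19.161)
ex = (C−B)/|BC| = (0.8043,0.5942); ey = (-0.5942,0.8043)
P = B + -1.65·ex + 2.06·ey = (1.0440,-1.0769)

1.04 -1.08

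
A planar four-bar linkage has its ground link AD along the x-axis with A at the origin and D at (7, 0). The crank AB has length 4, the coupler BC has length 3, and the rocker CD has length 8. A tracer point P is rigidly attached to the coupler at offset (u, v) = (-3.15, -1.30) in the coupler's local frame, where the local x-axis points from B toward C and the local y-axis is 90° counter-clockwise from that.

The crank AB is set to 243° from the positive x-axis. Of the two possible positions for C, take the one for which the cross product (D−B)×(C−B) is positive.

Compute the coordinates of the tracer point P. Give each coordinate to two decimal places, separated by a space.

-1.46 -6.95

A=(0,0), D=(7.00,0)
B = A + 4.00·(cos243°, sin243°) = (-1.8160, -3.5640)
|BD| = 9.5091
circle(B,3.00) ∩ circle(D,8.00): a=1.8626, h=2.3517
  candidates: C₊=(-0.9706,-0.6856) cross=22.363; C₋=(0.7923,-5.0462) cross=-22.363
  mode + wants cross > 0 → take C=(-0.9706,-0.6856) (cross=22.363)
ex = (C−B)/|BC| = (0.2818,0.9595); ey = (-0.9595,0.2818)
P = B + -3.15·ex + -1.30·ey = (-1.4563,-6.9527)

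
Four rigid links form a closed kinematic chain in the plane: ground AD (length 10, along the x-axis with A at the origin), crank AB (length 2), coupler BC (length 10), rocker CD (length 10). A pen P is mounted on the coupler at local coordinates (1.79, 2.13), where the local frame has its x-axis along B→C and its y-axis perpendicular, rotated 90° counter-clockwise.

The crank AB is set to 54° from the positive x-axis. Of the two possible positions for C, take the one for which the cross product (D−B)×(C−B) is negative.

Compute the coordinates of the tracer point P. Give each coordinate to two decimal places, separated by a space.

3.72 0.50

A=(0,0), D=(10.00,0)
B = A + 2.00·(cos54°, sin54°) = (1.1756, 1.6180)
|BD| = 8.9715
circle(B,10.00) ∩ circle(D,10.00): a=4.4858, h=8.9374
  candidates: C₊=(7.1997,9.5999) cross=80.183; C₋=(3.9759,-7.9819) cross=-80.183
  mode - wants cross < 0 → take C=(3.9759,-7.9819) (cross=-80.183)
ex = (C−B)/|BC| = (0.2800,-0.9600); ey = (0.9600,0.2800)
P = B + 1.79·ex + 2.13·ey = (3.7216,0.4961)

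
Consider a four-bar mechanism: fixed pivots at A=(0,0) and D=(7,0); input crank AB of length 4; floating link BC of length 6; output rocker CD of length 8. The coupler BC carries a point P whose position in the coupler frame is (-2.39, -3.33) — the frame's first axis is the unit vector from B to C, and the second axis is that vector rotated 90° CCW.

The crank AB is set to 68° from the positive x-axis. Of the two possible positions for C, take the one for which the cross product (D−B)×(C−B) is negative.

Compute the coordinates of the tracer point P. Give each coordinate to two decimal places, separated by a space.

-0.67 7.19

A=(0,0), D=(7.00,0)
B = A + 4.00·(cos68°, sin68°) = (1.4984, 3.7087)
|BD| = 6.6349
circle(B,6.00) ∩ circle(D,8.00): a=1.2074, h=5.8773
  candidates: C₊=(5.7848,7.9072) cross=38.995; C₋=(-0.7856,-1.8395) cross=-38.995
  mode - wants cross < 0 → take C=(-0.7856,-1.8395) (cross=-38.995)
ex = (C−B)/|BC| = (-0.3807,-0.9247); ey = (0.9247,-0.3807)
P = B + -2.39·ex + -3.33·ey = (-0.6710,7.1864)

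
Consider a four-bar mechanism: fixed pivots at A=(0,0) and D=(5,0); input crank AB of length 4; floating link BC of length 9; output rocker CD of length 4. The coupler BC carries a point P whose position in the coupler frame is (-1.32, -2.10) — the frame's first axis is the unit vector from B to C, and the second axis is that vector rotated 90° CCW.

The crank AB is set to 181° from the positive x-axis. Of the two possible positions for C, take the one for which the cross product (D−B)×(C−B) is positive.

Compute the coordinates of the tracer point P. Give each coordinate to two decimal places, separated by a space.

A=(0,0), D=(5.00,0)
B = A + 4.00·(cos181°, sin181°) = (-3.9994, -0.0698)
|BD| = 8.9997
circle(B,9.00) ∩ circle(D,4.00): a=8.1111, h=3.9001
  candidates: C₊=(4.0812,3.8930) cross=35.099; C₋=(4.1417,-3.9068) cross=-35.099
  mode + wants cross > 0 → take C=(4.0812,3.8930) (cross=35.099)
ex = (C−B)/|BC| = (0.8978,0.4403); ey = (-0.4403,0.8978)
P = B + -1.32·ex + -2.10·ey = (-4.2599,-2.5365)

-4.26 -2.54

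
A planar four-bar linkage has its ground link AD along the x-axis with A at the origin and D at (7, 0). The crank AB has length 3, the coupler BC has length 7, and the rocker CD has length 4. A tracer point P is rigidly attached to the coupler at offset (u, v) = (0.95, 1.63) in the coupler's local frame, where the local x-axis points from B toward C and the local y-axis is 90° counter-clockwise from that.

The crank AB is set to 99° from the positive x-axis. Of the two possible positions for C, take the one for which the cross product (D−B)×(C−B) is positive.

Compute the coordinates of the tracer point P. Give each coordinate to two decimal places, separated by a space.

A=(0,0), D=(7.00,0)
B = A + 3.00·(cos99°, sin99°) = (-0.4693, 2.9631)
|BD| = 8.0356
circle(B,7.00) ∩ circle(D,4.00): a=6.0712, h=3.4844
  candidates: C₊=(6.4589,3.9632) cross=27.999; C₋=(3.8892,-2.5145) cross=-27.999
  mode + wants cross > 0 → take C=(6.4589,3.9632) (cross=27.999)
ex = (C−B)/|BC| = (0.9897,0.1429); ey = (-0.1429,0.9897)
P = B + 0.95·ex + 1.63·ey = (0.2381,4.7121)

0.24 4.71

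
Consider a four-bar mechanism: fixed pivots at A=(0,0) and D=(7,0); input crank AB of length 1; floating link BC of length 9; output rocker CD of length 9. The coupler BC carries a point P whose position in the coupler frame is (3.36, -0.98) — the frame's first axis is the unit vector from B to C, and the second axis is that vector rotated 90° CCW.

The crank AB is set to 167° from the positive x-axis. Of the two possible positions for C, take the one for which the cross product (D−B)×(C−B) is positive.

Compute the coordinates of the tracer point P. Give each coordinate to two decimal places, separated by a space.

A=(0,0), D=(7.00,0)
B = A + 1.00·(cos167°, sin167°) = (-0.9744, 0.2250)
|BD| = 7.9775
circle(B,9.00) ∩ circle(D,9.00): a=3.9888, h=8.0678
  candidates: C₊=(3.2403,8.1771) cross=64.361; C₋=(2.7853,-7.9521) cross=-64.361
  mode + wants cross > 0 → take C=(3.2403,8.1771) (cross=64.361)
ex = (C−B)/|BC| = (0.4683,0.8836); ey = (-0.8836,0.4683)
P = B + 3.36·ex + -0.98·ey = (1.4650,2.7348)

1.47 2.73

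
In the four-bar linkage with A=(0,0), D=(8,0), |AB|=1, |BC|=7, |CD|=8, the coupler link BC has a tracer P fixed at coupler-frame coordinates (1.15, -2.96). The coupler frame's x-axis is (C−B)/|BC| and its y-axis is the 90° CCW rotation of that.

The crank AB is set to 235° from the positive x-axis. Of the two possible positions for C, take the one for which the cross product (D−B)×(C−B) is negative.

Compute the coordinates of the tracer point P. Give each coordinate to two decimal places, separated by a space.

A=(0,0), D=(8.00,0)
B = A + 1.00·(cos235°, sin235°) = (-0.5736, -0.8192)
|BD| = 8.6126
circle(B,7.00) ∩ circle(D,8.00): a=3.4355, h=6.0990
  candidates: C₊=(2.2663,5.5789) cross=52.528; C₋=(3.4264,-6.5637) cross=-52.528
  mode - wants cross < 0 → take C=(3.4264,-6.5637) (cross=-52.528)
ex = (C−B)/|BC| = (0.5714,-0.8207); ey = (0.8207,0.5714)
P = B + 1.15·ex + -2.96·ey = (-2.3456,-3.4543)

-2.35 -3.45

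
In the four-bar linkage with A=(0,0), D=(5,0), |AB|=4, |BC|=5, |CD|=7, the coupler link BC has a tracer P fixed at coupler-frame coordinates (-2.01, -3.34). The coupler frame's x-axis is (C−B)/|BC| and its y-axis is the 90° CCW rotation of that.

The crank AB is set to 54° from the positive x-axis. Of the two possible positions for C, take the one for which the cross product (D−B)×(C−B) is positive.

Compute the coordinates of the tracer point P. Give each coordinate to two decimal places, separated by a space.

A=(0,0), D=(5.00,0)
B = A + 4.00·(cos54°, sin54°) = (2.3511, 3.2361)
|BD| = 4.1819
circle(B,5.00) ∩ circle(D,7.00): a=-0.7785, h=4.9390
  candidates: C₊=(5.6799,6.9669) cross=20.655; C₋=(-1.9639,0.7101) cross=-20.655
  mode + wants cross > 0 → take C=(5.6799,6.9669) (cross=20.655)
ex = (C−B)/|BC| = (0.6658,0.7462); ey = (-0.7462,0.6658)
P = B + -2.01·ex + -3.34·ey = (3.5052,-0.4874)

3.51 -0.49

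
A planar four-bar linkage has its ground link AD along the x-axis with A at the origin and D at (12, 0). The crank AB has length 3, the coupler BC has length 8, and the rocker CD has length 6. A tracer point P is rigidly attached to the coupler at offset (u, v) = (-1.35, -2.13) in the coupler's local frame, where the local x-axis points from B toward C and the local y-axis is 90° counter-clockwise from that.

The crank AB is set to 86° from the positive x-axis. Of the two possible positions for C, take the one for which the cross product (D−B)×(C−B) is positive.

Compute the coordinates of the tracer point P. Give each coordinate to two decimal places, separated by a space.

A=(0,0), D=(12.00,0)
B = A + 3.00·(cos86°, sin86°) = (0.2093, 2.9927)
|BD| = 12.1646
circle(B,8.00) ∩ circle(D,6.00): a=7.2332, h=3.4178
  candidates: C₊=(8.0610,4.5259) cross=41.576; C₋=(6.3793,-2.0995) cross=-41.576
  mode + wants cross > 0 → take C=(8.0610,4.5259) (cross=41.576)
ex = (C−B)/|BC| = (0.9815,0.1917); ey = (-0.1917,0.9815)
P = B + -1.35·ex + -2.13·ey = (-0.7075,0.6434)

-0.71 0.64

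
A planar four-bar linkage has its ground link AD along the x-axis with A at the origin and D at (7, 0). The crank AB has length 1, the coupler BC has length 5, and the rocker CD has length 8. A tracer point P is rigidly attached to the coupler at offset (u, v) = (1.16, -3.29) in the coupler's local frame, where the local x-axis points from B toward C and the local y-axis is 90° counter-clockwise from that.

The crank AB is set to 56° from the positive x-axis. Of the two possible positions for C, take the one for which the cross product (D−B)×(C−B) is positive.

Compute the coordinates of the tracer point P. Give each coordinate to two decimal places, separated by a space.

4.00 1.39

A=(0,0), D=(7.00,0)
B = A + 1.00·(cos56°, sin56°) = (0.5592, 0.8290)
|BD| = 6.4939
circle(B,5.00) ∩ circle(D,8.00): a=0.2442, h=4.9940
  candidates: C₊=(1.4389,5.7510) cross=32.431; C₋=(0.1638,-4.1553) cross=-32.431
  mode + wants cross > 0 → take C=(1.4389,5.7510) (cross=32.431)
ex = (C−B)/|BC| = (0.1759,0.9844); ey = (-0.9844,0.1759)
P = B + 1.16·ex + -3.29·ey = (4.0020,1.3921)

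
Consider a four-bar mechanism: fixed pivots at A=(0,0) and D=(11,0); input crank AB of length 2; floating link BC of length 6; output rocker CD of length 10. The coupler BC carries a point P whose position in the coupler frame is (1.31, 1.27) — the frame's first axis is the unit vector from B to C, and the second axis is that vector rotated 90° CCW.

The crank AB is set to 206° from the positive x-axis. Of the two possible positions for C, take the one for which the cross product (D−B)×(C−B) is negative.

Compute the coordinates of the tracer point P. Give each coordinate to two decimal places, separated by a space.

A=(0,0), D=(11.00,0)
B = A + 2.00·(cos206°, sin206°) = (-1.7976, -0.8767)
|BD| = 12.8276
circle(B,6.00) ∩ circle(D,10.00): a=3.9192, h=4.5431
  candidates: C₊=(1.8019,3.9236) cross=58.278; C₋=(2.4229,-5.1414) cross=-58.278
  mode - wants cross < 0 → take C=(2.4229,-5.1414) (cross=-58.278)
ex = (C−B)/|BC| = (0.7034,-0.7108); ey = (0.7108,0.7034)
P = B + 1.31·ex + 1.27·ey = (0.0266,-0.9145)

0.03 -0.91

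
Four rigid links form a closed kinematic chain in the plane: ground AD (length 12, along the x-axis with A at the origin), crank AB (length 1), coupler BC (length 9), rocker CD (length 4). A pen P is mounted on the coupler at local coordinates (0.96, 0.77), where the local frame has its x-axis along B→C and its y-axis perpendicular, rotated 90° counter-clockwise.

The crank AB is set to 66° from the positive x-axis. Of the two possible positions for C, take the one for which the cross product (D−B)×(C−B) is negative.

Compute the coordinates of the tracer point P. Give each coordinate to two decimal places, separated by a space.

1.58 1.28

A=(0,0), D=(12.00,0)
B = A + 1.00·(cos66°, sin66°) = (0.4067, 0.9135)
|BD| = 11.6292
circle(B,9.00) ∩ circle(D,4.00): a=8.6093, h=2.6230
  candidates: C₊=(9.1955,2.8521) cross=30.503; C₋=(8.7834,-2.3777) cross=-30.503
  mode - wants cross < 0 → take C=(8.7834,-2.3777) (cross=-30.503)
ex = (C−B)/|BC| = (0.9307,-0.3657); ey = (0.3657,0.9307)
P = B + 0.96·ex + 0.77·ey = (1.5818,1.2792)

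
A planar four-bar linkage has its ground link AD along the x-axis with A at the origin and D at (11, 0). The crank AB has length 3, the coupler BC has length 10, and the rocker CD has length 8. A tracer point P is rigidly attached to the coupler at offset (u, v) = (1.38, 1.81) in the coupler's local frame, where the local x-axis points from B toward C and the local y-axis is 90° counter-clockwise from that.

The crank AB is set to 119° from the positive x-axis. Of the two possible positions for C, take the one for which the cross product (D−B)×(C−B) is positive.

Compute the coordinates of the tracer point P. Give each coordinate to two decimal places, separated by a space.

-1.05 4.86

A=(0,0), D=(11.00,0)
B = A + 3.00·(cos119°, sin119°) = (-1.4544, 2.6239)
|BD| = 12.7278
circle(B,10.00) ∩ circle(D,8.00): a=7.7781, h=6.2850
  candidates: C₊=(7.4523,7.1703) cross=79.994; C₋=(4.8610,-5.1296) cross=-79.994
  mode + wants cross > 0 → take C=(7.4523,7.1703) (cross=79.994)
ex = (C−B)/|BC| = (0.8907,0.4546); ey = (-0.4546,0.8907)
P = B + 1.38·ex + 1.81·ey = (-1.0482,4.8634)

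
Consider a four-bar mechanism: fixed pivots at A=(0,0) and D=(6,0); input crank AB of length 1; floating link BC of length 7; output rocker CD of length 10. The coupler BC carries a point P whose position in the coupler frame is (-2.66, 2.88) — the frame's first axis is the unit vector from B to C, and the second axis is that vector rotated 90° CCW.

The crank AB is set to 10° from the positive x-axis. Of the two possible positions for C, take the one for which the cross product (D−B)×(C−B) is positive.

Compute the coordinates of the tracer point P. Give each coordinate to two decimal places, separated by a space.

A=(0,0), D=(6.00,0)
B = A + 1.00·(cos10°, sin10°) = (0.9848, 0.1736)
|BD| = 5.0182
circle(B,7.00) ∩ circle(D,10.00): a=-2.5724, h=6.5102
  candidates: C₊=(-1.3608,6.7690) cross=32.669; C₋=(-1.8113,-6.2436) cross=-32.669
  mode + wants cross > 0 → take C=(-1.3608,6.7690) (cross=32.669)
ex = (C−B)/|BC| = (-0.3351,0.9422); ey = (-0.9422,-0.3351)
P = B + -2.66·ex + 2.88·ey = (-0.8374,-3.2976)

-0.84 -3.30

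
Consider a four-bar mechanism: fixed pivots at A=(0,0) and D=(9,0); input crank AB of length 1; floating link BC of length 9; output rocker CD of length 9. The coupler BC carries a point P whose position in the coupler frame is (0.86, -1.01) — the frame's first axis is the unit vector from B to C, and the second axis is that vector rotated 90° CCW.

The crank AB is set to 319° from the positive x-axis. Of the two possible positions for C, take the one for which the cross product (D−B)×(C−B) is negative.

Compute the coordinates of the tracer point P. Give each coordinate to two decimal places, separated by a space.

A=(0,0), D=(9.00,0)
B = A + 1.00·(cos319°, sin319°) = (0.7547, -0.6561)
|BD| = 8.2713
circle(B,9.00) ∩ circle(D,9.00): a=4.1357, h=7.9935
  candidates: C₊=(4.2433,7.6403) cross=66.117; C₋=(5.5114,-8.2964) cross=-66.117
  mode - wants cross < 0 → take C=(5.5114,-8.2964) (cross=-66.117)
ex = (C−B)/|BC| = (0.5285,-0.8489); ey = (0.8489,0.5285)
P = B + 0.86·ex + -1.01·ey = (0.3518,-1.9199)

0.35 -1.92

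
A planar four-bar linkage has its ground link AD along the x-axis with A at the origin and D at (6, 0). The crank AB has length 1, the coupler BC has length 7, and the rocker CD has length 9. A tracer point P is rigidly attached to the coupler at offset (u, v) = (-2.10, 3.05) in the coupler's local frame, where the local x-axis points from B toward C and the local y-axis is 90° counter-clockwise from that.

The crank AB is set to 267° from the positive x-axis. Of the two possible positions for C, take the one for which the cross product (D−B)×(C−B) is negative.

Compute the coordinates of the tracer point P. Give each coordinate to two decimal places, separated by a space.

2.44 1.74

A=(0,0), D=(6.00,0)
B = A + 1.00·(cos267°, sin267°) = (-0.0523, -0.9986)
|BD| = 6.1342
circle(B,7.00) ∩ circle(D,9.00): a=0.4587, h=6.9850
  candidates: C₊=(-0.7368,5.9678) cross=42.847; C₋=(1.5374,-7.8157) cross=-42.847
  mode - wants cross < 0 → take C=(1.5374,-7.8157) (cross=-42.847)
ex = (C−B)/|BC| = (0.2271,-0.9739); ey = (0.9739,0.2271)
P = B + -2.10·ex + 3.05·ey = (2.4410,1.7392)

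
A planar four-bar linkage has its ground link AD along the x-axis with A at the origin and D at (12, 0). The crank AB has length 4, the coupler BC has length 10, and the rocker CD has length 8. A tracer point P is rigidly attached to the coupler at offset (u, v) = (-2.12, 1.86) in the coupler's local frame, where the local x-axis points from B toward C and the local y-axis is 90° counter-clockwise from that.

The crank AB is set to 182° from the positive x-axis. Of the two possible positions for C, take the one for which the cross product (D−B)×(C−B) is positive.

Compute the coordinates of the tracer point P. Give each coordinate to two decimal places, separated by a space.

A=(0,0), D=(12.00,0)
B = A + 4.00·(cos182°, sin182°) = (-3.9976, -0.1396)
|BD| = 15.9982
circle(B,10.00) ∩ circle(D,8.00): a=9.1242, h=4.0925
  candidates: C₊=(5.0906,4.0324) cross=65.473; C₋=(5.1620,-4.1523) cross=-65.473
  mode + wants cross > 0 → take C=(5.0906,4.0324) (cross=65.473)
ex = (C−B)/|BC| = (0.9088,0.4172); ey = (-0.4172,0.9088)
P = B + -2.12·ex + 1.86·ey = (-6.7002,0.6663)

-6.70 0.67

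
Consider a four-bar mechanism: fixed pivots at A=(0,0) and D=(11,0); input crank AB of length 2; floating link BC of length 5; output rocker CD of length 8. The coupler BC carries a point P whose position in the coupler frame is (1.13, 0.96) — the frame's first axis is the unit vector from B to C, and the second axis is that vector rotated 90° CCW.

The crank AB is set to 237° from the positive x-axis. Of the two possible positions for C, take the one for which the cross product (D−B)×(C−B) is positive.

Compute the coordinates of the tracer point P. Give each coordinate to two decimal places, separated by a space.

-0.68 -0.25

A=(0,0), D=(11.00,0)
B = A + 2.00·(cos237°, sin237°) = (-1.0893, -1.6773)
|BD| = 12.2051
circle(B,5.00) ∩ circle(D,8.00): a=4.5048, h=2.1694
  candidates: C₊=(3.0747,1.0906) cross=26.478; C₋=(3.6710,-3.2071) cross=-26.478
  mode + wants cross > 0 → take C=(3.0747,1.0906) (cross=26.478)
ex = (C−B)/|BC| = (0.8328,0.5536); ey = (-0.5536,0.8328)
P = B + 1.13·ex + 0.96·ey = (-0.6797,-0.2523)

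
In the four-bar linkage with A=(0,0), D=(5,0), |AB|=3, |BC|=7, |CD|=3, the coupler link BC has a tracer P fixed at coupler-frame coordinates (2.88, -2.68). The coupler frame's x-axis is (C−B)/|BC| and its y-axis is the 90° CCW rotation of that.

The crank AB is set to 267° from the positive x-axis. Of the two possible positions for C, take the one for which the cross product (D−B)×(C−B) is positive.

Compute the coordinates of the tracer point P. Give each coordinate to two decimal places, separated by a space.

3.69 -2.15

A=(0,0), D=(5.00,0)
B = A + 3.00·(cos267°, sin267°) = (-0.1570, -2.9959)
|BD| = 5.9641
circle(B,7.00) ∩ circle(D,3.00): a=6.3354, h=2.9769
  candidates: C₊=(3.8258,2.7606) cross=17.755; C₋=(6.8165,-2.3875) cross=-17.755
  mode + wants cross > 0 → take C=(3.8258,2.7606) (cross=17.755)
ex = (C−B)/|BC| = (0.5690,0.8224); ey = (-0.8224,0.5690)
P = B + 2.88·ex + -2.68·ey = (3.6855,-2.1523)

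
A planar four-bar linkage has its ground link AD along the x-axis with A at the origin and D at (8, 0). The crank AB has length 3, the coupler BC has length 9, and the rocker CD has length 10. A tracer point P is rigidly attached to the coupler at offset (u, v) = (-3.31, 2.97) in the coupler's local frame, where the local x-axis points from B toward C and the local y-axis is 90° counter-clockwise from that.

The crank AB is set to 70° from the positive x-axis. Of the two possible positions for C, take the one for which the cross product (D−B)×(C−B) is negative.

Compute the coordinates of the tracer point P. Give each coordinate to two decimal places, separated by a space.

A=(0,0), D=(8.00,0)
B = A + 3.00·(cos70°, sin70°) = (1.0261, 2.8191)
|BD| = 7.5222
circle(B,9.00) ∩ circle(D,10.00): a=2.4982, h=8.6463
  candidates: C₊=(6.5825,9.8990) cross=65.039; C₋=(0.1018,-6.1333) cross=-65.039
  mode - wants cross < 0 → take C=(0.1018,-6.1333) (cross=-65.039)
ex = (C−B)/|BC| = (-0.1027,-0.9947); ey = (0.9947,-0.1027)
P = B + -3.31·ex + 2.97·ey = (4.3203,5.8066)

4.32 5.81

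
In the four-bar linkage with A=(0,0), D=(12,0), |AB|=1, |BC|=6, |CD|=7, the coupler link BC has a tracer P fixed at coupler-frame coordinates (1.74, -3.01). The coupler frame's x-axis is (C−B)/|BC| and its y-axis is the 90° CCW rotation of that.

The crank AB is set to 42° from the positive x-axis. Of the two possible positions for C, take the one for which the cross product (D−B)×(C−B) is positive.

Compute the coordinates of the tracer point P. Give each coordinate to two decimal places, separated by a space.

3.73 -1.12

A=(0,0), D=(12.00,0)
B = A + 1.00·(cos42°, sin42°) = (0.7431, 0.6691)
|BD| = 11.2767
circle(B,6.00) ∩ circle(D,7.00): a=5.0620, h=3.2213
  candidates: C₊=(5.9873,3.5844) cross=36.325; C₋=(5.6050,-2.8468) cross=-36.325
  mode + wants cross > 0 → take C=(5.9873,3.5844) (cross=36.325)
ex = (C−B)/|BC| = (0.8740,0.4859); ey = (-0.4859,0.8740)
P = B + 1.74·ex + -3.01·ey = (3.7264,-1.1163)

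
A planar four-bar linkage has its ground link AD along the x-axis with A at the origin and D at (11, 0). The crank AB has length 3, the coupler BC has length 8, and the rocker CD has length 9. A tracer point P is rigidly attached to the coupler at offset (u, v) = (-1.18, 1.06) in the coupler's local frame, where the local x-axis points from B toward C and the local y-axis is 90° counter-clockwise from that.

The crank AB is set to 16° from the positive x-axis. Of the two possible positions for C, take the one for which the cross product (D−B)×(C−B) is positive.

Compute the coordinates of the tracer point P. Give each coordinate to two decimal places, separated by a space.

A=(0,0), D=(11.00,0)
B = A + 3.00·(cos16°, sin16°) = (2.8838, 0.8269)
|BD| = 8.1582
circle(B,8.00) ∩ circle(D,9.00): a=3.0372, h=7.4010
  candidates: C₊=(6.6555,7.8820) cross=60.379; C₋=(5.1552,-6.8439) cross=-60.379
  mode + wants cross > 0 → take C=(6.6555,7.8820) (cross=60.379)
ex = (C−B)/|BC| = (0.4715,0.8819); ey = (-0.8819,0.4715)
P = B + -1.18·ex + 1.06·ey = (1.3927,0.2860)

1.39 0.29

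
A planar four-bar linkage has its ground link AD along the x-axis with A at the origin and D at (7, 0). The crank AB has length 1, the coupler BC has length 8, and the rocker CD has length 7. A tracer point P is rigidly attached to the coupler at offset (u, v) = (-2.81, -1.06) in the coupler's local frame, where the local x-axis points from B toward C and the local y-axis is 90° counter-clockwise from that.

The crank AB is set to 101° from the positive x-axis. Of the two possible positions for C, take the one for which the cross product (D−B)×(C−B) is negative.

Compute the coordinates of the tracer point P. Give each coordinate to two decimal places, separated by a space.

-2.44 2.97

A=(0,0), D=(7.00,0)
B = A + 1.00·(cos101°, sin101°) = (-0.1908, 0.9816)
|BD| = 7.2575
circle(B,8.00) ∩ circle(D,7.00): a=4.6622, h=6.5011
  candidates: C₊=(5.3078,6.7924) cross=47.182; C₋=(3.5492,-6.0903) cross=-47.182
  mode - wants cross < 0 → take C=(3.5492,-6.0903) (cross=-47.182)
ex = (C−B)/|BC| = (0.4675,-0.8840); ey = (0.8840,0.4675)
P = B + -2.81·ex + -1.06·ey = (-2.4415,2.9701)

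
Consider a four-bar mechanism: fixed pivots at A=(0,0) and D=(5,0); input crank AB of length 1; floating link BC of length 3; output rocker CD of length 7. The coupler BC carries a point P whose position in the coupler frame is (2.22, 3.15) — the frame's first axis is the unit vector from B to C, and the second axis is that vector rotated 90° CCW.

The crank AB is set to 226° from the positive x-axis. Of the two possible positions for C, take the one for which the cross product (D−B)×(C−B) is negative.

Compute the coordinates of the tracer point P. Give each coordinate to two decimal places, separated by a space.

2.27 -3.19

A=(0,0), D=(5.00,0)
B = A + 1.00·(cos226°, sin226°) = (-0.6947, -0.7193)
|BD| = 5.7399
circle(B,3.00) ∩ circle(D,7.00): a=-0.6144, h=2.9364
  candidates: C₊=(-1.6722,2.1169) cross=16.855; C₋=(-0.9362,-3.7096) cross=-16.855
  mode - wants cross < 0 → take C=(-0.9362,-3.7096) (cross=-16.855)
ex = (C−B)/|BC| = (-0.0805,-0.9968); ey = (0.9968,-0.0805)
P = B + 2.22·ex + 3.15·ey = (2.2663,-3.1858)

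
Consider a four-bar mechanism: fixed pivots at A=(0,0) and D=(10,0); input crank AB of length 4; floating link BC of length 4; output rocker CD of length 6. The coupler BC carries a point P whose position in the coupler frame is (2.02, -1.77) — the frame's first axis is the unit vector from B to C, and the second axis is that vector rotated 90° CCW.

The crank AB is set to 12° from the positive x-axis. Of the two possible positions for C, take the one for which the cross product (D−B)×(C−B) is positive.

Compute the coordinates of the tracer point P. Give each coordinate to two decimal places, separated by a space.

6.44 1.74

A=(0,0), D=(10.00,0)
B = A + 4.00·(cos12°, sin12°) = (3.9126, 0.8316)
|BD| = 6.1440
circle(B,4.00) ∩ circle(D,6.00): a=1.4444, h=3.7301
  candidates: C₊=(5.8486,4.3319) cross=22.918; C₋=(4.8387,-3.0597) cross=-22.918
  mode + wants cross > 0 → take C=(5.8486,4.3319) (cross=22.918)
ex = (C−B)/|BC| = (0.4840,0.8751); ey = (-0.8751,0.4840)
P = B + 2.02·ex + -1.77·ey = (6.4391,1.7426)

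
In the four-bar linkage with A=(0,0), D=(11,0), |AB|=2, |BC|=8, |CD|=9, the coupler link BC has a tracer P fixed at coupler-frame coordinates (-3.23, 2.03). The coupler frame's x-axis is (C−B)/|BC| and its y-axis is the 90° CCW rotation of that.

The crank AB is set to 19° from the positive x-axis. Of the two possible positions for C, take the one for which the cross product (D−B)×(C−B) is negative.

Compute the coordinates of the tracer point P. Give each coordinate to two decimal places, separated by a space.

A=(0,0), D=(11.00,0)
B = A + 2.00·(cos19°, sin19°) = (1.8910, 0.6511)
|BD| = 9.1322
circle(B,8.00) ∩ circle(D,9.00): a=3.6353, h=7.1263
  candidates: C₊=(6.0252,7.5001) cross=65.079; C₋=(5.0090,-6.7162) cross=-65.079
  mode - wants cross < 0 → take C=(5.0090,-6.7162) (cross=-65.079)
ex = (C−B)/|BC| = (0.3897,-0.9209); ey = (0.9209,0.3897)
P = B + -3.23·ex + 2.03·ey = (2.5016,4.4169)

2.50 4.42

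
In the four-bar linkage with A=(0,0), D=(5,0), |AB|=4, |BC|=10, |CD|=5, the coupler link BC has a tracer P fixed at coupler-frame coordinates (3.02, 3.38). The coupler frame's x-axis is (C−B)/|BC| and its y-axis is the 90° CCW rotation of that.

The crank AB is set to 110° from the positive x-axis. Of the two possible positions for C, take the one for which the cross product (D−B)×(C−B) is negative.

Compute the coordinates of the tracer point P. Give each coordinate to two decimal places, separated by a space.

A=(0,0), D=(5.00,0)
B = A + 4.00·(cos110°, sin110°) = (-1.3681, 3.7588)
|BD| = 7.3946
circle(B,10.00) ∩ circle(D,5.00): a=8.7686, h=4.8075
  candidates: C₊=(8.6269,3.4418) cross=35.550; C₋=(3.7395,-4.8385) cross=-35.550
  mode - wants cross < 0 → take C=(3.7395,-4.8385) (cross=-35.550)
ex = (C−B)/|BC| = (0.5108,-0.8597); ey = (0.8597,0.5108)
P = B + 3.02·ex + 3.38·ey = (3.0803,2.8887)

3.08 2.89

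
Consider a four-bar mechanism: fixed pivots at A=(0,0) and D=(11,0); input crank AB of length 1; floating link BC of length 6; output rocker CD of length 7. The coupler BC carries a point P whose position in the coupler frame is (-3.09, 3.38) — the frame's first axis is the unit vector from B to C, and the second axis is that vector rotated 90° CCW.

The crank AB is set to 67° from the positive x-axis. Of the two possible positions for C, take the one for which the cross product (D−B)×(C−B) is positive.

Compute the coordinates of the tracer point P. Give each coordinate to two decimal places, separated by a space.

-4.05 2.05

A=(0,0), D=(11.00,0)
B = A + 1.00·(cos67°, sin67°) = (0.3907, 0.9205)
|BD| = 10.6491
circle(B,6.00) ∩ circle(D,7.00): a=4.7142, h=3.7117
  candidates: C₊=(5.4081,4.2108) cross=39.526; C₋=(4.7664,-3.1848) cross=-39.526
  mode + wants cross > 0 → take C=(5.4081,4.2108) (cross=39.526)
ex = (C−B)/|BC| = (0.8362,0.5484); ey = (-0.5484,0.8362)
P = B + -3.09·ex + 3.38·ey = (-4.0467,2.0525)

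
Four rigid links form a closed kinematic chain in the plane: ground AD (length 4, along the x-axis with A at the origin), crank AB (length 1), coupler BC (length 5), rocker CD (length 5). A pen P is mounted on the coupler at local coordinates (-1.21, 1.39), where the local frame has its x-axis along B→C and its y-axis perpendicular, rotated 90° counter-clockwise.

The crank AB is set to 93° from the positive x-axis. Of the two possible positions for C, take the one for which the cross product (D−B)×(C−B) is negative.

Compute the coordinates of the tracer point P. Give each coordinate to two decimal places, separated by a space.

A=(0,0), D=(4.00,0)
B = A + 1.00·(cos93°, sin93°) = (-0.0523, 0.9986)
|BD| = 4.1736
circle(B,5.00) ∩ circle(D,5.00): a=2.0868, h=4.5437
  candidates: C₊=(3.0610,4.9110) cross=18.964; C₋=(0.8866,-3.9124) cross=-18.964
  mode - wants cross < 0 → take C=(0.8866,-3.9124) (cross=-18.964)
ex = (C−B)/|BC| = (0.1878,-0.9822); ey = (0.9822,0.1878)
P = B + -1.21·ex + 1.39·ey = (1.0857,2.4481)

1.09 2.45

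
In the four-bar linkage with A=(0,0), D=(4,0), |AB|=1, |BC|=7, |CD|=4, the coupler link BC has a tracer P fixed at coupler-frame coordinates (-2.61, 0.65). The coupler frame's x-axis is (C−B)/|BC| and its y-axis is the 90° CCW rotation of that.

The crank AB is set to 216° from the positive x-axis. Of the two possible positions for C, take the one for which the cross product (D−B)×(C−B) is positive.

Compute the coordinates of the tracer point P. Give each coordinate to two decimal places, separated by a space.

-3.21 -1.79

A=(0,0), D=(4.00,0)
B = A + 1.00·(cos216°, sin216°) = (-0.8090, -0.5878)
|BD| = 4.8448
circle(B,7.00) ∩ circle(D,4.00): a=5.8281, h=3.8773
  candidates: C₊=(4.5056,3.9679) cross=18.785; C₋=(5.4464,-3.7293) cross=-18.785
  mode + wants cross > 0 → take C=(4.5056,3.9679) (cross=18.785)
ex = (C−B)/|BC| = (0.7592,0.6508); ey = (-0.6508,0.7592)
P = B + -2.61·ex + 0.65·ey = (-3.2137,-1.7929)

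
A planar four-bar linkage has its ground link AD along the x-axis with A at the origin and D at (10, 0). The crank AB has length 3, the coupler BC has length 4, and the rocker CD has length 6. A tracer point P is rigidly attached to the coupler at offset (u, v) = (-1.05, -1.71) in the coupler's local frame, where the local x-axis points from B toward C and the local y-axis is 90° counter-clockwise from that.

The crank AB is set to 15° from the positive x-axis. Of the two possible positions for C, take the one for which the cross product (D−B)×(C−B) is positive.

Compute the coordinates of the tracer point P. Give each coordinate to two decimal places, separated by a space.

3.56 -1.12

A=(0,0), D=(10.00,0)
B = A + 3.00·(cos15°, sin15°) = (2.8978, 0.7765)
|BD| = 7.1445
circle(B,4.00) ∩ circle(D,6.00): a=2.1726, h=3.3585
  candidates: C₊=(5.4225,3.8790) cross=23.995; C₋=(4.6925,-2.7983) cross=-23.995
  mode + wants cross > 0 → take C=(5.4225,3.8790) (cross=23.995)
ex = (C−B)/|BC| = (0.6312,0.7756); ey = (-0.7756,0.6312)
P = B + -1.05·ex + -1.71·ey = (3.5614,-1.1173)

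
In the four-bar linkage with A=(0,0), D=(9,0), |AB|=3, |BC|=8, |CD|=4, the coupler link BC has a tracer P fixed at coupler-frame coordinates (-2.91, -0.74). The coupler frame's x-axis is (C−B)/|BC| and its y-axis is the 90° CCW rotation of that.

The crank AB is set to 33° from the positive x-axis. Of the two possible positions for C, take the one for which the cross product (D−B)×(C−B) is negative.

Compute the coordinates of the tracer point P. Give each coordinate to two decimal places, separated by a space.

A=(0,0), D=(9.00,0)
B = A + 3.00·(cos33°, sin33°) = (2.5160, 1.6339)
|BD| = 6.6867
circle(B,8.00) ∩ circle(D,4.00): a=6.9326, h=3.9924
  candidates: C₊=(10.2140,3.8113) cross=26.696; C₋=(8.2629,-3.9315) cross=-26.696
  mode - wants cross < 0 → take C=(8.2629,-3.9315) (cross=-26.696)
ex = (C−B)/|BC| = (0.7184,-0.6957); ey = (0.6957,0.7184)
P = B + -2.91·ex + -0.74·ey = (-0.0892,3.1268)

-0.09 3.13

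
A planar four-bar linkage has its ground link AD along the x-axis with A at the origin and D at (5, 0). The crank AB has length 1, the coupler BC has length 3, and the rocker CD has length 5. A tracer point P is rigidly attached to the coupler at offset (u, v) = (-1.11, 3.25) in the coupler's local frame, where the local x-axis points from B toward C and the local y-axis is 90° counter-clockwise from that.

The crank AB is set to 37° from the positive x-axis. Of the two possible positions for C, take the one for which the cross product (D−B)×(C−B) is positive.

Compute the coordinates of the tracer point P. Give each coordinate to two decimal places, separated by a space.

A=(0,0), D=(5.00,0)
B = A + 1.00·(cos37°, sin37°) = (0.7986, 0.6018)
|BD| = 4.2442
circle(B,3.00) ∩ circle(D,5.00): a=0.2372, h=2.9906
  candidates: C₊=(1.4575,3.5286) cross=12.693; C₋=(0.6094,-2.3922) cross=-12.693
  mode + wants cross > 0 → take C=(1.4575,3.5286) (cross=12.693)
ex = (C−B)/|BC| = (0.2196,0.9756); ey = (-0.9756,0.2196)
P = B + -1.11·ex + 3.25·ey = (-2.6158,0.2327)

-2.62 0.23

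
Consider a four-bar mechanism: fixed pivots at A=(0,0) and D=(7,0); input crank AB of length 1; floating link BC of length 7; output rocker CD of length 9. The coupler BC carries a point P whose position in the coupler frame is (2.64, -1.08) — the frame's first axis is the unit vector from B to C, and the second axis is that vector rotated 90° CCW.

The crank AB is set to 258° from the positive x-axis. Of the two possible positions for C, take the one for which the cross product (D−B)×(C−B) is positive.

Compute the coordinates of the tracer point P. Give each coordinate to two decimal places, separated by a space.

A=(0,0), D=(7.00,0)
B = A + 1.00·(cos258°, sin258°) = (-0.2079, -0.9781)
|BD| = 7.2740
circle(B,7.00) ∩ circle(D,9.00): a=1.4374, h=6.8508
  candidates: C₊=(0.2952,6.0038) cross=49.833; C₋=(2.1376,-7.5735) cross=-49.833
  mode + wants cross > 0 → take C=(0.2952,6.0038) (cross=49.833)
ex = (C−B)/|BC| = (0.0719,0.9974); ey = (-0.9974,0.0719)
P = B + 2.64·ex + -1.08·ey = (1.0590,1.5774)

1.06 1.58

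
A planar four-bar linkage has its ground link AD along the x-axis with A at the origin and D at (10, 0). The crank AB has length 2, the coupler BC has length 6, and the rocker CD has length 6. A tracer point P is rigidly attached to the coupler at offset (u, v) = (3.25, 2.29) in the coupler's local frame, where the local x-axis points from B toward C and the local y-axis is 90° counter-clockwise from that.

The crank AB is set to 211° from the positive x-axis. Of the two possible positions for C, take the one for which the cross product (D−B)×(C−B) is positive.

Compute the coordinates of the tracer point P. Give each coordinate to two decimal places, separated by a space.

0.75 2.09

A=(0,0), D=(10.00,0)
B = A + 2.00·(cos211°, sin211°) = (-1.7143, -1.0301)
|BD| = 11.7595
circle(B,6.00) ∩ circle(D,6.00): a=5.8798, h=1.1951
  candidates: C₊=(4.0381,0.6755) cross=14.054; C₋=(4.2475,-1.7056) cross=-14.054
  mode + wants cross > 0 → take C=(4.0381,0.6755) (cross=14.054)
ex = (C−B)/|BC| = (0.9587,0.2843); ey = (-0.2843,0.9587)
P = B + 3.25·ex + 2.29·ey = (0.7506,2.0893)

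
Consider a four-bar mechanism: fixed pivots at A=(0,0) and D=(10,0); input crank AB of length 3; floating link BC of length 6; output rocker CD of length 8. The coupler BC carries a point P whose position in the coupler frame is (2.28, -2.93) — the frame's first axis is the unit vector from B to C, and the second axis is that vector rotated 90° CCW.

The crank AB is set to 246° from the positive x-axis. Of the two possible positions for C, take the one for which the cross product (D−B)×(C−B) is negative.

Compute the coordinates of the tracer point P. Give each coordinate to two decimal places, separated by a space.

-0.50 -6.38

A=(0,0), D=(10.00,0)
B = A + 3.00·(cos246°, sin246°) = (-1.2202, -2.7406)
|BD| = 11.5501
circle(B,6.00) ∩ circle(D,8.00): a=4.5629, h=3.8961
  candidates: C₊=(2.2879,2.1269) cross=45.000; C₋=(4.1369,-5.4428) cross=-45.000
  mode - wants cross < 0 → take C=(4.1369,-5.4428) (cross=-45.000)
ex = (C−B)/|BC| = (0.8928,-0.4504); ey = (0.4504,0.8928)
P = B + 2.28·ex + -2.93·ey = (-0.5041,-6.3835)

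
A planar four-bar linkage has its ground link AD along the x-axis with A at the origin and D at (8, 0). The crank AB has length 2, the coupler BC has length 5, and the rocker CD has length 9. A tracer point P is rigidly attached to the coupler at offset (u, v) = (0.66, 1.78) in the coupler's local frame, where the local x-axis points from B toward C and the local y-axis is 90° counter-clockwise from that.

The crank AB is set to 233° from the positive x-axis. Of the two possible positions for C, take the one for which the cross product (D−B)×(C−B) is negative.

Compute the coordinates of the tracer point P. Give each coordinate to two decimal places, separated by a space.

A=(0,0), D=(8.00,0)
B = A + 2.00·(cos233°, sin233°) = (-1.2036, -1.5973)
|BD| = 9.3412
circle(B,5.00) ∩ circle(D,9.00): a=1.6731, h=4.7118
  candidates: C₊=(-0.3608,3.3312) cross=44.013; C₋=(1.2505,-5.9535) cross=-44.013
  mode - wants cross < 0 → take C=(1.2505,-5.9535) (cross=-44.013)
ex = (C−B)/|BC| = (0.4908,-0.8713); ey = (0.8713,0.4908)
P = B + 0.66·ex + 1.78·ey = (0.6712,-1.2986)

0.67 -1.30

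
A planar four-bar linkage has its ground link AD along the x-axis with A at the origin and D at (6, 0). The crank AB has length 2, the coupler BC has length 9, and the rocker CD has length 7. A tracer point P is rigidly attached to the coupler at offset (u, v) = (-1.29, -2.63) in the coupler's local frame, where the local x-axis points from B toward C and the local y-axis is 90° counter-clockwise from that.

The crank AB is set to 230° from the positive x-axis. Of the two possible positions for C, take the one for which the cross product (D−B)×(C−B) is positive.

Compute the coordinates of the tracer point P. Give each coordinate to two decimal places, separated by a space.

0.40 -3.93

A=(0,0), D=(6.00,0)
B = A + 2.00·(cos230°, sin230°) = (-1.2856, -1.5321)
|BD| = 7.4449
circle(B,9.00) ∩ circle(D,7.00): a=5.8716, h=6.8209
  candidates: C₊=(3.0567,6.3511) cross=50.781; C₋=(5.8640,-6.9987) cross=-50.781
  mode + wants cross > 0 → take C=(3.0567,6.3511) (cross=50.781)
ex = (C−B)/|BC| = (0.4825,0.8759); ey = (-0.8759,0.4825)
P = B + -1.29·ex + -2.63·ey = (0.3957,-3.9309)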